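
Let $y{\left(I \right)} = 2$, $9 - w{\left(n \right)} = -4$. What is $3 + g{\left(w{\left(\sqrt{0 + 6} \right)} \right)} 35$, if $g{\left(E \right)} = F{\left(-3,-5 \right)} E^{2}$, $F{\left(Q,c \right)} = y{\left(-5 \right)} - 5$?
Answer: $-17742$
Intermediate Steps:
$w{\left(n \right)} = 13$ ($w{\left(n \right)} = 9 - -4 = 9 + 4 = 13$)
$F{\left(Q,c \right)} = -3$ ($F{\left(Q,c \right)} = 2 - 5 = -3$)
$g{\left(E \right)} = - 3 E^{2}$
$3 + g{\left(w{\left(\sqrt{0 + 6} \right)} \right)} 35 = 3 + - 3 \cdot 13^{2} \cdot 35 = 3 + \left(-3\right) 169 \cdot 35 = 3 - 17745 = -17742$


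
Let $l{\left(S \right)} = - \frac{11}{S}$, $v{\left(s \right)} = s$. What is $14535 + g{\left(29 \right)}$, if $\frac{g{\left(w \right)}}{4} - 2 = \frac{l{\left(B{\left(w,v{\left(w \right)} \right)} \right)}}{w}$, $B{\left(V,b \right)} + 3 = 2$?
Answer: $\frac{421791}{29} \approx 14545.0$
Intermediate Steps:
$B{\left(V,b \right)} = -1$ ($B{\left(V,b \right)} = -3 + 2 = -1$)
$g{\left(w \right)} = 8 + \frac{44}{w}$ ($g{\left(w \right)} = 8 + 4 \frac{\left(-11\right) \frac{1}{-1}}{w} = 8 + 4 \frac{\left(-11\right) \left(-1\right)}{w} = 8 + 4 \frac{11}{w} = 8 + \frac{44}{w}$)
$14535 + g{\left(29 \right)} = 14535 + \left(8 + \frac{44}{29}\right) = 14535 + \frac{276}{29} = \frac{421791}{29}$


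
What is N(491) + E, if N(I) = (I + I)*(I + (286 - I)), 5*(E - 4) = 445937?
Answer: 1850217/5 ≈ 3.7004e+5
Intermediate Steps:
E = 445957/5 (E = 4 + (⅕)*445937 = 4 + 445937/5 = 445957/5 ≈ 89191.)
N(I) = 572*I (N(I) = (2*I)*286 = 572*I)
N(491) + E = 572*491 + 445957/5 = 280852 + 445957/5 = 1850217/5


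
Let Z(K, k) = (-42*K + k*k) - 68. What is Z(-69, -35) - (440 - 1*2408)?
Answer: 6023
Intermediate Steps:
Z(K, k) = -68 + k**2 - 42*K (Z(K, k) = (-42*K + k**2) - 68 = (k**2 - 42*K) - 68 = -68 + k**2 - 42*K)
Z(-69, -35) - (440 - 1*2408) = (-68 + (-35)**2 - 42*(-69)) - (440 - 1*2408) = (-68 + 1225 + 2898) - (440 - 2408) = 4055 - 1*(-1968) = 4055 + 1968 = 6023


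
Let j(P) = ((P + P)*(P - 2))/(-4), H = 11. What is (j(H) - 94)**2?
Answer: 82369/4 ≈ 20592.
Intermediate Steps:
j(P) = -P*(-2 + P)/2 (j(P) = ((2*P)*(-2 + P))*(-1/4) = (2*P*(-2 + P))*(-1/4) = -P*(-2 + P)/2)
(j(H) - 94)**2 = ((1/2)*11*(2 - 1*11) - 94)**2 = ((1/2)*11*(2 - 11) - 94)**2 = ((1/2)*11*(-9) - 94)**2 = (-99/2 - 94)**2 = (-287/2)**2 = 82369/4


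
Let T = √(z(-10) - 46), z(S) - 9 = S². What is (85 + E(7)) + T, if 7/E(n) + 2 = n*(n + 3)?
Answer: 5787/68 + 3*√7 ≈ 93.040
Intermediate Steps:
z(S) = 9 + S²
E(n) = 7/(-2 + n*(3 + n)) (E(n) = 7/(-2 + n*(n + 3)) = 7/(-2 + n*(3 + n)))
T = 3*√7 (T = √((9 + (-10)²) - 46) = √((9 + 100) - 46) = √(109 - 46) = √63 = 3*√7 ≈ 7.9373)
(85 + E(7)) + T = (85 + 7/(-2 + 7² + 3*7)) + 3*√7 = (85 + 7/(-2 + 49 + 21)) + 3*√7 = (85 + 7/68) + 3*√7 = 5787/68 + 3*√7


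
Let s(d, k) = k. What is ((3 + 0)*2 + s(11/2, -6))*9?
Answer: 0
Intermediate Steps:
((3 + 0)*2 + s(11/2, -6))*9 = ((3 + 0)*2 - 6)*9 = (3*2 - 6)*9 = (6 - 6)*9 = 0*9 = 0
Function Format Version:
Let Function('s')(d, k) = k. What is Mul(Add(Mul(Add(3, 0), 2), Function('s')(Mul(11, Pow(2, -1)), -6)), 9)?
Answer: 0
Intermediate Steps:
Mul(Add(Mul(Add(3, 0), 2), Function('s')(Mul(11, Pow(2, -1)), -6)), 9) = Mul(Add(Mul(Add(3, 0), 2), -6), 9) = Mul(Add(Mul(3, 2), -6), 9) = Mul(Add(6, -6), 9) = Mul(0, 9) = 0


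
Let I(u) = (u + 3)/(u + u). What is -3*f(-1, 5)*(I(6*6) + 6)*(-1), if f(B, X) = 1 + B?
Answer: 0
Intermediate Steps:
I(u) = (3 + u)/(2*u) (I(u) = (3 + u)/((2*u)) = (3 + u)*(1/(2*u)) = (3 + u)/(2*u))
-3*f(-1, 5)*(I(6*6) + 6)*(-1) = -3*(1 - 1)*((3 + 6*6)/(2*((6*6))) + 6)*(-1) = -0*((½)*(3 + 36)/36 + 6)*(-1) = -0*((½)*(1/36)*39 + 6)*(-1) = -0*(13/24 + 6)*(-1) = -0*157/24*(-1) = -3*0*(-1) = 0*(-1) = 0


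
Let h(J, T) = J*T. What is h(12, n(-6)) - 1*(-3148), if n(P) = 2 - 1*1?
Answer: 3160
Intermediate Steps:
n(P) = 1 (n(P) = 2 - 1 = 1)
h(12, n(-6)) - 1*(-3148) = 12*1 - 1*(-3148) = 12 + 3148 = 3160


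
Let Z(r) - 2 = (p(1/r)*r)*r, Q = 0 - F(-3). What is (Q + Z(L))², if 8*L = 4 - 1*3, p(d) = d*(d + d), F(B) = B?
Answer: 49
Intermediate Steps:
p(d) = 2*d² (p(d) = d*(2*d) = 2*d²)
L = ⅛ (L = (4 - 1*3)/8 = (4 - 3)/8 = (⅛)*1 = ⅛ ≈ 0.12500)
Q = 3 (Q = 0 - 1*(-3) = 0 + 3 = 3)
Z(r) = 4 (Z(r) = 2 + ((2*(1/r)²)*r)*r = 2 + ((2/r²)*r)*r = 2 + (2/r)*r = 2 + 2 = 4)
(Q + Z(L))² = (3 + 4)² = 7² = 49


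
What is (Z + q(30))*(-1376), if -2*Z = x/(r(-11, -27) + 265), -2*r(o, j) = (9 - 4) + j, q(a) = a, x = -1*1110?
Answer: -1013080/23 ≈ -44047.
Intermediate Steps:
x = -1110
r(o, j) = -5/2 - j/2 (r(o, j) = -((9 - 4) + j)/2 = -(5 + j)/2 = -5/2 - j/2)
Z = 185/92 (Z = -(-555)/((-5/2 - ½*(-27)) + 265) = -(-555)/((-5/2 + 27/2) + 265) = -(-555)/(11 + 265) = -(-555)/276 = -½*(-185/46) = 185/92 ≈ 2.0109)
(Z + q(30))*(-1376) = (185/92 + 30)*(-1376) = (2945/92)*(-1376) = -1013080/23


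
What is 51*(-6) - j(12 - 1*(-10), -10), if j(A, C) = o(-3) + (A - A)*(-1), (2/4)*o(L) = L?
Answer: -300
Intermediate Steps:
o(L) = 2*L
j(A, C) = -6 (j(A, C) = 2*(-3) + (A - A)*(-1) = -6 + 0*(-1) = -6 + 0 = -6)
51*(-6) - j(12 - 1*(-10), -10) = 51*(-6) - 1*(-6) = -306 + 6 = -300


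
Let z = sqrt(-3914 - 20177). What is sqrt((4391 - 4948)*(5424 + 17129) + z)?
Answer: sqrt(-12562021 + I*sqrt(24091)) ≈ 0.02 + 3544.3*I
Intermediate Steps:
z = I*sqrt(24091) (z = sqrt(-24091) = I*sqrt(24091) ≈ 155.21*I)
sqrt((4391 - 4948)*(5424 + 17129) + z) = sqrt((4391 - 4948)*(5424 + 17129) + I*sqrt(24091)) = sqrt(-557*22553 + I*sqrt(24091)) = sqrt(-12562021 + I*sqrt(24091))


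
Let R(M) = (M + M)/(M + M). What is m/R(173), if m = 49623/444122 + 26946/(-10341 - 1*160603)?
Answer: -124448475/2711428256 ≈ -0.045898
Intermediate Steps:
R(M) = 1 (R(M) = (2*M)/((2*M)) = (2*M)*(1/(2*M)) = 1)
m = -124448475/2711428256 (m = 49623*(1/444122) + 26946/(-10341 - 160603) = 7089/63446 + 26946/(-170944) = 7089/63446 + 26946*(-1/170944) = 7089/63446 - 13473/85472 = -124448475/2711428256 ≈ -0.045898)
m/R(173) = -124448475/2711428256/1 = -124448475/2711428256*1 = -124448475/2711428256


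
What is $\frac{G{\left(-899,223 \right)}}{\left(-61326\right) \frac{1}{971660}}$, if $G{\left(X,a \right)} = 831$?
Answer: $- \frac{134574910}{10221} \approx -13167.0$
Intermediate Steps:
$\frac{G{\left(-899,223 \right)}}{\left(-61326\right) \frac{1}{971660}} = \frac{831}{\left(-61326\right) \frac{1}{971660}} = \frac{831}{- \frac{30663}{485830}} = 831 \left(- \frac{485830}{30663}\right) = - \frac{134574910}{10221}$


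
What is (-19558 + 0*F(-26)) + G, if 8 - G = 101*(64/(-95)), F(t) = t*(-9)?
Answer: -1850786/95 ≈ -19482.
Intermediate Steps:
F(t) = -9*t
G = 7224/95 (G = 8 - 101*64/(-95) = 8 - 101*64*(-1/95) = 8 - 101*(-64)/95 = 8 - 1*(-6464/95) = 8 + 6464/95 = 7224/95 ≈ 76.042)
(-19558 + 0*F(-26)) + G = (-19558 + 0*(-9*(-26))) + 7224/95 = (-19558 + 0*234) + 7224/95 = (-19558 + 0) + 7224/95 = -19558 + 7224/95 = -1850786/95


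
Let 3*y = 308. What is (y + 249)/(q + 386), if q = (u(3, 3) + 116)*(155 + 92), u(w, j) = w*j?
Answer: 1055/93783 ≈ 0.011249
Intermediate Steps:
u(w, j) = j*w
q = 30875 (q = (3*3 + 116)*(155 + 92) = (9 + 116)*247 = 125*247 = 30875)
y = 308/3 (y = (⅓)*308 = 308/3 ≈ 102.67)
(y + 249)/(q + 386) = (308/3 + 249)/(30875 + 386) = (1055/3)/31261 = (1055/3)*(1/31261) = 1055/93783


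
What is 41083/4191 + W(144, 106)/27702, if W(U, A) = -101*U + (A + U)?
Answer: 179695852/19349847 ≈ 9.2867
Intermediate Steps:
W(U, A) = A - 100*U
41083/4191 + W(144, 106)/27702 = 41083/4191 + (106 - 100*144)/27702 = 41083*(1/4191) + (106 - 14400)*(1/27702) = 41083/4191 - 14294*1/27702 = 41083/4191 - 7147/13851 = 179695852/19349847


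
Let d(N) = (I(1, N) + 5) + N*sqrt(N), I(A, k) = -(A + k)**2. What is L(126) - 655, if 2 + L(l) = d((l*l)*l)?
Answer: -4001508142781 + 756142128*sqrt(14) ≈ -3.9987e+12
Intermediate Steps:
d(N) = 5 + N**(3/2) - (1 + N)**2 (d(N) = (-(1 + N)**2 + 5) + N*sqrt(N) = (5 - (1 + N)**2) + N**(3/2) = 5 + N**(3/2) - (1 + N)**2)
L(l) = 3 + (l**3)**(3/2) - (1 + l**3)**2 (L(l) = -2 + (5 + ((l*l)*l)**(3/2) - (1 + (l*l)*l)**2) = -2 + (5 + (l**2*l)**(3/2) - (1 + l**2*l)**2) = -2 + (5 + (l**3)**(3/2) - (1 + l**3)**2) = 3 + (l**3)**(3/2) - (1 + l**3)**2)
L(126) - 655 = (3 + (126**3)**(3/2) - (1 + 126**3)**2) - 655 = (3 + 2000376**(3/2) - (1 + 2000376)**2) - 655 = (3 + 756142128*sqrt(14) - 1*2000377**2) - 655 = (3 + 756142128*sqrt(14) - 1*4001508142129) - 655 = (3 + 756142128*sqrt(14) - 4001508142129) - 655 = (-4001508142126 + 756142128*sqrt(14)) - 655 = -4001508142781 + 756142128*sqrt(14)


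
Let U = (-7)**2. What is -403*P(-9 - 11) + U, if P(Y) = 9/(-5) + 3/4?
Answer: 9443/20 ≈ 472.15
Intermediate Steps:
P(Y) = -21/20 (P(Y) = 9*(-1/5) + 3*(1/4) = -9/5 + 3/4 = -21/20)
U = 49
-403*P(-9 - 11) + U = -403*(-21/20) + 49 = 8463/20 + 49 = 9443/20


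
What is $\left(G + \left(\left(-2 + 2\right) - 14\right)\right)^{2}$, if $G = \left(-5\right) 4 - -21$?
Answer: $169$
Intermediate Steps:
$G = 1$ ($G = -20 + 21 = 1$)
$\left(G + \left(\left(-2 + 2\right) - 14\right)\right)^{2} = \left(1 + \left(\left(-2 + 2\right) - 14\right)\right)^{2} = \left(1 + \left(0 - 14\right)\right)^{2} = \left(1 - 14\right)^{2} = \left(-13\right)^{2} = 169$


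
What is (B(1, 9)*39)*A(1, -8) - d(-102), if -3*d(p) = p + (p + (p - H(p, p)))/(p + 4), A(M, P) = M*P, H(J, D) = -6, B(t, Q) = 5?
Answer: -78073/49 ≈ -1593.3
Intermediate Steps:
d(p) = -p/3 - (6 + 2*p)/(3*(4 + p)) (d(p) = -(p + (p + (p - 1*(-6)))/(p + 4))/3 = -(p + (p + (p + 6))/(4 + p))/3 = -(p + (p + (6 + p))/(4 + p))/3 = -(p + (6 + 2*p)/(4 + p))/3 = -p/3 - (6 + 2*p)/(3*(4 + p)))
(B(1, 9)*39)*A(1, -8) - d(-102) = (5*39)*(1*(-8)) - (-6 - 1*(-102)² - 6*(-102))/(3*(4 - 102)) = 195*(-8) - (-6 - 1*10404 + 612)/(3*(-98)) = -1560 - (-1)*(-6 - 10404 + 612)/(3*98) = -1560 - (-1)*(-9798)/(3*98) = -1560 - 1*1633/49 = -1560 - 1633/49 = -78073/49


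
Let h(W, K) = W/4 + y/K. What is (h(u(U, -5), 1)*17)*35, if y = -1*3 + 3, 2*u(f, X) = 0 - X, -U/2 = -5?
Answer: 2975/8 ≈ 371.88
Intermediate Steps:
U = 10 (U = -2*(-5) = 10)
u(f, X) = -X/2 (u(f, X) = (0 - X)/2 = (-X)/2 = -X/2)
y = 0 (y = -3 + 3 = 0)
h(W, K) = W/4 (h(W, K) = W/4 + 0/K = W*(1/4) + 0 = W/4 + 0 = W/4)
(h(u(U, -5), 1)*17)*35 = (((-1/2*(-5))/4)*17)*35 = (((1/4)*(5/2))*17)*35 = ((5/8)*17)*35 = (85/8)*35 = 2975/8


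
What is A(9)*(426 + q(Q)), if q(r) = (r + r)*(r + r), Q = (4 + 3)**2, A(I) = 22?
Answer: 220660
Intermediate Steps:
Q = 49 (Q = 7**2 = 49)
q(r) = 4*r**2 (q(r) = (2*r)*(2*r) = 4*r**2)
A(9)*(426 + q(Q)) = 22*(426 + 4*49**2) = 22*(426 + 4*2401) = 22*(426 + 9604) = 22*10030 = 220660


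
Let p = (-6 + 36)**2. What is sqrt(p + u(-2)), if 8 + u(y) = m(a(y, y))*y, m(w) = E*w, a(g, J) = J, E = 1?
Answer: 8*sqrt(14) ≈ 29.933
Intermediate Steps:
m(w) = w (m(w) = 1*w = w)
u(y) = -8 + y**2 (u(y) = -8 + y*y = -8 + y**2)
p = 900 (p = 30**2 = 900)
sqrt(p + u(-2)) = sqrt(900 + (-8 + (-2)**2)) = sqrt(900 + (-8 + 4)) = sqrt(900 - 4) = sqrt(896) = 8*sqrt(14)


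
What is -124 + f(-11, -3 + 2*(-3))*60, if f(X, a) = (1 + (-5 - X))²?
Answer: 2816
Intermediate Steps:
f(X, a) = (-4 - X)²
-124 + f(-11, -3 + 2*(-3))*60 = -124 + (4 - 11)²*60 = -124 + (-7)²*60 = -124 + 49*60 = -124 + 2940 = 2816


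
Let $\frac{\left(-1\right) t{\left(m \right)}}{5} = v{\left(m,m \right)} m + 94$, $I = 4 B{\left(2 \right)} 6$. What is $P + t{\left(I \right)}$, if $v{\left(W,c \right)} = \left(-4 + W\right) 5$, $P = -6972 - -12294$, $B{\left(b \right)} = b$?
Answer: $-47948$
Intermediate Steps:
$P = 5322$ ($P = -6972 + 12294 = 5322$)
$v{\left(W,c \right)} = -20 + 5 W$
$I = 48$ ($I = 4 \cdot 2 \cdot 6 = 8 \cdot 6 = 48$)
$t{\left(m \right)} = -470 - 5 m \left(-20 + 5 m\right)$ ($t{\left(m \right)} = - 5 \left(\left(-20 + 5 m\right) m + 94\right) = - 5 \left(m \left(-20 + 5 m\right) + 94\right) = - 5 \left(94 + m \left(-20 + 5 m\right)\right) = -470 - 5 m \left(-20 + 5 m\right)$)
$P + t{\left(I \right)} = 5322 - \left(-4330 + 57600\right) = 5322 - 53270 = -47948$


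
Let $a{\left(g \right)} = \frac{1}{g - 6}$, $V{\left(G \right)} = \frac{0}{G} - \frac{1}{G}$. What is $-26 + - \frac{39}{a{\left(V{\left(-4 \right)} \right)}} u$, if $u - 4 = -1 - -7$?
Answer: $\frac{4433}{2} \approx 2216.5$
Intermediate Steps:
$V{\left(G \right)} = - \frac{1}{G}$ ($V{\left(G \right)} = 0 - \frac{1}{G} = - \frac{1}{G}$)
$a{\left(g \right)} = \frac{1}{-6 + g}$
$u = 10$ ($u = 4 - -6 = 4 + \left(-1 + 7\right) = 4 + 6 = 10$)
$-26 + - \frac{39}{a{\left(V{\left(-4 \right)} \right)}} u = -26 + - \frac{39}{\frac{1}{-6 - \frac{1}{-4}}} \cdot 10 = -26 + - \frac{39}{\frac{1}{-6 - - \frac{1}{4}}} \cdot 10 = -26 + - \frac{39}{\frac{1}{-6 + \frac{1}{4}}} \cdot 10 = -26 + - \frac{39}{\frac{1}{- \frac{23}{4}}} \cdot 10 = -26 + - \frac{39}{- \frac{4}{23}} \cdot 10 = -26 + \left(-39\right) \left(- \frac{23}{4}\right) 10 = -26 + \frac{897}{4} \cdot 10 = -26 + \frac{4485}{2} = \frac{4433}{2}$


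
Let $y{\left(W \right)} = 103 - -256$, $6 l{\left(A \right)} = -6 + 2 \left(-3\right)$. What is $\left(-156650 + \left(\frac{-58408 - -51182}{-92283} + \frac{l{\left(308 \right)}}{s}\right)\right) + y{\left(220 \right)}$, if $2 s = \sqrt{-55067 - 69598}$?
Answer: $- \frac{14422995127}{92283} + \frac{4 i \sqrt{124665}}{124665} \approx -1.5629 \cdot 10^{5} + 0.011329 i$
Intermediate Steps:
$s = \frac{i \sqrt{124665}}{2}$ ($s = \frac{\sqrt{-55067 - 69598}}{2} = \frac{\sqrt{-124665}}{2} = \frac{i \sqrt{124665}}{2} \approx 176.54 i$)
$l{\left(A \right)} = -2$ ($l{\left(A \right)} = \frac{-6 + 2 \left(-3\right)}{6} = \frac{-6 - 6}{6} = \frac{1}{6} \left(-12\right) = -2$)
$y{\left(W \right)} = 359$ ($y{\left(W \right)} = 103 + 256 = 359$)
$\left(-156650 + \left(\frac{-58408 - -51182}{-92283} + \frac{l{\left(308 \right)}}{s}\right)\right) + y{\left(220 \right)} = \left(-156650 + \left(\frac{-58408 - -51182}{-92283} - \frac{2}{\frac{1}{2} i \sqrt{124665}}\right)\right) + 359 = \left(-156650 + \left(\left(-58408 + 51182\right) \left(- \frac{1}{92283}\right) - 2 \left(- \frac{2 i \sqrt{124665}}{124665}\right)\right)\right) + 359 = \left(-156650 + \left(\left(-7226\right) \left(- \frac{1}{92283}\right) + \frac{4 i \sqrt{124665}}{124665}\right)\right) + 359 = \left(-156650 + \left(\frac{7226}{92283} + \frac{4 i \sqrt{124665}}{124665}\right)\right) + 359 = \left(- \frac{14456124724}{92283} + \frac{4 i \sqrt{124665}}{124665}\right) + 359 = - \frac{14422995127}{92283} + \frac{4 i \sqrt{124665}}{124665}$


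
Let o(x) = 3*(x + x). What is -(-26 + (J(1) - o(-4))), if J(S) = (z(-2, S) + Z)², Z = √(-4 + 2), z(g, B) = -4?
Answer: -12 + 8*I*√2 ≈ -12.0 + 11.314*I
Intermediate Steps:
Z = I*√2 (Z = √(-2) = I*√2 ≈ 1.4142*I)
o(x) = 6*x (o(x) = 3*(2*x) = 6*x)
J(S) = (-4 + I*√2)²
-(-26 + (J(1) - o(-4))) = -(-26 + ((4 - I*√2)² - 6*(-4))) = -(-26 + ((4 - I*√2)² - 1*(-24))) = -(-26 + ((4 - I*√2)² + 24)) = -(-26 + (24 + (4 - I*√2)²)) = -(-2 + (4 - I*√2)²) = 2 - (4 - I*√2)²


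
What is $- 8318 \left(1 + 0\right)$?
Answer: $-8318$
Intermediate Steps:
$- 8318 \left(1 + 0\right) = \left(-8318\right) 1 = -8318$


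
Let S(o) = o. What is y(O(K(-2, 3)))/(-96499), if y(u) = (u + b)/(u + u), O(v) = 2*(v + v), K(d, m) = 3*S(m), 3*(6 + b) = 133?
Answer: -223/20843784 ≈ -1.0699e-5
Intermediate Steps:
b = 115/3 (b = -6 + (⅓)*133 = -6 + 133/3 = 115/3 ≈ 38.333)
K(d, m) = 3*m
O(v) = 4*v (O(v) = 2*(2*v) = 4*v)
y(u) = (115/3 + u)/(2*u) (y(u) = (u + 115/3)/(u + u) = (115/3 + u)/((2*u)) = (115/3 + u)*(1/(2*u)) = (115/3 + u)/(2*u))
y(O(K(-2, 3)))/(-96499) = ((115 + 3*(4*(3*3)))/(6*((4*(3*3)))))/(-96499) = ((115 + 3*(4*9))/(6*((4*9))))*(-1/96499) = ((⅙)*(115 + 3*36)/36)*(-1/96499) = ((⅙)*(1/36)*(115 + 108))*(-1/96499) = ((⅙)*(1/36)*223)*(-1/96499) = (223/216)*(-1/96499) = -223/20843784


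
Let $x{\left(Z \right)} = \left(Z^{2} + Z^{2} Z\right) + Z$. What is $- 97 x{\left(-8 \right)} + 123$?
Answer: $44355$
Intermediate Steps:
$x{\left(Z \right)} = Z + Z^{2} + Z^{3}$ ($x{\left(Z \right)} = \left(Z^{2} + Z^{3}\right) + Z = Z + Z^{2} + Z^{3}$)
$- 97 x{\left(-8 \right)} + 123 = - 97 \left(- 8 \left(1 - 8 + \left(-8\right)^{2}\right)\right) + 123 = - 97 \left(- 8 \left(1 - 8 + 64\right)\right) + 123 = - 97 \left(\left(-8\right) 57\right) + 123 = \left(-97\right) \left(-456\right) + 123 = 44232 + 123 = 44355$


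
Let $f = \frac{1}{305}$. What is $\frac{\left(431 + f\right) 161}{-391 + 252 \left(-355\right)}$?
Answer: $- \frac{21164416}{27404555} \approx -0.7723$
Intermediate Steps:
$f = \frac{1}{305} \approx 0.0032787$
$\frac{\left(431 + f\right) 161}{-391 + 252 \left(-355\right)} = \frac{\left(431 + \frac{1}{305}\right) 161}{-391 + 252 \left(-355\right)} = \frac{\frac{131456}{305} \cdot 161}{-391 - 89460} = \frac{21164416}{305 \left(-89851\right)} = \frac{21164416}{305} \left(- \frac{1}{89851}\right) = - \frac{21164416}{27404555}$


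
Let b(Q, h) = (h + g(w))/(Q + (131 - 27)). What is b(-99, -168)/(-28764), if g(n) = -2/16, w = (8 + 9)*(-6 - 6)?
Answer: 269/230112 ≈ 0.0011690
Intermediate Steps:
w = -204 (w = 17*(-12) = -204)
g(n) = -⅛ (g(n) = -2*1/16 = -⅛)
b(Q, h) = (-⅛ + h)/(104 + Q) (b(Q, h) = (h - ⅛)/(Q + (131 - 27)) = (-⅛ + h)/(Q + 104) = (-⅛ + h)/(104 + Q))
b(-99, -168)/(-28764) = ((-⅛ - 168)/(104 - 99))/(-28764) = (-1345/8/5)*(-1/28764) = ((⅕)*(-1345/8))*(-1/28764) = -269/8*(-1/28764) = 269/230112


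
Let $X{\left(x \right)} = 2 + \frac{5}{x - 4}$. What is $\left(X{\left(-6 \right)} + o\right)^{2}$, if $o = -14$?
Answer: $\frac{625}{4} \approx 156.25$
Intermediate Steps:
$X{\left(x \right)} = 2 + \frac{5}{-4 + x}$
$\left(X{\left(-6 \right)} + o\right)^{2} = \left(\frac{-3 + 2 \left(-6\right)}{-4 - 6} - 14\right)^{2} = \left(\frac{-3 - 12}{-10} - 14\right)^{2} = \left(\left(- \frac{1}{10}\right) \left(-15\right) - 14\right)^{2} = \left(\frac{3}{2} - 14\right)^{2} = \left(- \frac{25}{2}\right)^{2} = \frac{625}{4}$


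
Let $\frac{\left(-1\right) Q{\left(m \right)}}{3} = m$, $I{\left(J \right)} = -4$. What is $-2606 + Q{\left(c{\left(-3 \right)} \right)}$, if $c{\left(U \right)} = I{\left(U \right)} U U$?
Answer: $-2498$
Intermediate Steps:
$c{\left(U \right)} = - 4 U^{2}$ ($c{\left(U \right)} = - 4 U U = - 4 U^{2}$)
$Q{\left(m \right)} = - 3 m$
$-2606 + Q{\left(c{\left(-3 \right)} \right)} = -2606 - 3 \left(- 4 \left(-3\right)^{2}\right) = -2606 - 3 \left(\left(-4\right) 9\right) = -2606 - -108 = -2606 + 108 = -2498$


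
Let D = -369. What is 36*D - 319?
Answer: -13603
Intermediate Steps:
36*D - 319 = 36*(-369) - 319 = -13284 - 319 = -13603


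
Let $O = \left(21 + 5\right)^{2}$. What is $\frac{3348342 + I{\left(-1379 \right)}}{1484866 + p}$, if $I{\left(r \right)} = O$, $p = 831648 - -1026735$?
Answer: $\frac{3349018}{3343249} \approx 1.0017$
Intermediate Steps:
$O = 676$ ($O = 26^{2} = 676$)
$p = 1858383$ ($p = 831648 + 1026735 = 1858383$)
$I{\left(r \right)} = 676$
$\frac{3348342 + I{\left(-1379 \right)}}{1484866 + p} = \frac{3348342 + 676}{1484866 + 1858383} = \frac{3349018}{3343249}$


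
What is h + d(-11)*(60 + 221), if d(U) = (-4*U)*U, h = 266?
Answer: -135738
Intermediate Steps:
d(U) = -4*U²
h + d(-11)*(60 + 221) = 266 + (-4*(-11)²)*(60 + 221) = 266 - 4*121*281 = 266 - 484*281 = 266 - 136004 = -135738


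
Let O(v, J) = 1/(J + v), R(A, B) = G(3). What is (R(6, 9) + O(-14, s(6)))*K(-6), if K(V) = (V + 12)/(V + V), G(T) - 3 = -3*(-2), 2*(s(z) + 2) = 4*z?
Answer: -35/8 ≈ -4.3750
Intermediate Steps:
s(z) = -2 + 2*z (s(z) = -2 + (4*z)/2 = -2 + 2*z)
G(T) = 9 (G(T) = 3 - 3*(-2) = 3 + 6 = 9)
R(A, B) = 9
K(V) = (12 + V)/(2*V) (K(V) = (12 + V)/((2*V)) = (12 + V)*(1/(2*V)) = (12 + V)/(2*V))
(R(6, 9) + O(-14, s(6)))*K(-6) = (9 + 1/((-2 + 2*6) - 14))*((½)*(12 - 6)/(-6)) = (9 + 1/((-2 + 12) - 14))*((½)*(-⅙)*6) = (9 + 1/(10 - 14))*(-½) = (9 + 1/(-4))*(-½) = (9 - ¼)*(-½) = (35/4)*(-½) = -35/8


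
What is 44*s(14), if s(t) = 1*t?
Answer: 616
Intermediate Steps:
s(t) = t
44*s(14) = 44*14 = 616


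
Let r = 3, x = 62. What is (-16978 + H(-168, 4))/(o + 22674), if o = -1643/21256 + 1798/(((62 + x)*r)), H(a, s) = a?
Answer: -1093366128/1446178915 ≈ -0.75604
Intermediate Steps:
o = 303283/63768 (o = -1643/21256 + 1798/(((62 + 62)*3)) = -1643*1/21256 + 1798/((124*3)) = -1643/21256 + 1798/372 = -1643/21256 + 1798*(1/372) = -1643/21256 + 29/6 = 303283/63768 ≈ 4.7560)
(-16978 + H(-168, 4))/(o + 22674) = (-16978 - 168)/(303283/63768 + 22674) = -17146/1446178915/63768 = -17146*63768/1446178915 = -1093366128/1446178915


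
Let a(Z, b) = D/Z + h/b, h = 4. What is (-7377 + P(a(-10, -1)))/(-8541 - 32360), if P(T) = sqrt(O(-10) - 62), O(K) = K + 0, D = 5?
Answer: 7377/40901 - 6*I*sqrt(2)/40901 ≈ 0.18036 - 0.00020746*I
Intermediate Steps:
O(K) = K
a(Z, b) = 4/b + 5/Z (a(Z, b) = 5/Z + 4/b = 4/b + 5/Z)
P(T) = 6*I*sqrt(2) (P(T) = sqrt(-10 - 62) = sqrt(-72) = 6*I*sqrt(2))
(-7377 + P(a(-10, -1)))/(-8541 - 32360) = (-7377 + 6*I*sqrt(2))/(-8541 - 32360) = (-7377 + 6*I*sqrt(2))/(-40901) = (-7377 + 6*I*sqrt(2))*(-1/40901) = 7377/40901 - 6*I*sqrt(2)/40901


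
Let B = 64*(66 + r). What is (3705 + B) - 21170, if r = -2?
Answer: -13369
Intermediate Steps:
B = 4096 (B = 64*(66 - 2) = 64*64 = 4096)
(3705 + B) - 21170 = (3705 + 4096) - 21170 = 7801 - 21170 = -13369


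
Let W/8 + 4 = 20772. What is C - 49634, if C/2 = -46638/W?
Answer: -2061621143/41536 ≈ -49635.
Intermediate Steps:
W = 166144 (W = -32 + 8*20772 = -32 + 166176 = 166144)
C = -23319/41536 (C = 2*(-46638/166144) = 2*(-46638*1/166144) = 2*(-23319/83072) = -23319/41536 ≈ -0.56142)
C - 49634 = -23319/41536 - 49634 = -2061621143/41536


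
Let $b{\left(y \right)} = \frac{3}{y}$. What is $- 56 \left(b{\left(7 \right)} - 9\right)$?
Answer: $480$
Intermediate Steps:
$- 56 \left(b{\left(7 \right)} - 9\right) = - 56 \left(\frac{3}{7} - 9\right) = \left(-56\right) \left(- \frac{60}{7}\right) = 480$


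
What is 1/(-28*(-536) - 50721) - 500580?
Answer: -17877213541/35713 ≈ -5.0058e+5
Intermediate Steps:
1/(-28*(-536) - 50721) - 500580 = 1/(15008 - 50721) - 500580 = 1/(-35713) - 500580 = -1/35713 - 500580 = -17877213541/35713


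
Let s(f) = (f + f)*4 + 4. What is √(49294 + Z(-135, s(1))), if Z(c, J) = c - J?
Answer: 7*√1003 ≈ 221.69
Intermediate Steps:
s(f) = 4 + 8*f (s(f) = (2*f)*4 + 4 = 8*f + 4 = 4 + 8*f)
√(49294 + Z(-135, s(1))) = √(49294 + (-135 - (4 + 8*1))) = √(49294 + (-135 - (4 + 8))) = √(49294 + (-135 - 1*12)) = √(49294 + (-135 - 12)) = √(49294 - 147) = √49147 = 7*√1003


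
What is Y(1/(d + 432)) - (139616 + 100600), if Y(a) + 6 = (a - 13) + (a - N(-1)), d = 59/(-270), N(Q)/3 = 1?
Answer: -28007185738/116581 ≈ -2.4024e+5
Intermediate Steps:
N(Q) = 3 (N(Q) = 3*1 = 3)
d = -59/270 (d = 59*(-1/270) = -59/270 ≈ -0.21852)
Y(a) = -22 + 2*a (Y(a) = -6 + ((a - 13) + (a - 1*3)) = -6 + ((-13 + a) + (a - 3)) = -6 + ((-13 + a) + (-3 + a)) = -6 + (-16 + 2*a) = -22 + 2*a)
Y(1/(d + 432)) - (139616 + 100600) = (-22 + 2/(-59/270 + 432)) - (139616 + 100600) = (-22 + 2/(116581/270)) - 1*240216 = (-22 + 2*(270/116581)) - 240216 = (-22 + 540/116581) - 240216 = -2564242/116581 - 240216 = -28007185738/116581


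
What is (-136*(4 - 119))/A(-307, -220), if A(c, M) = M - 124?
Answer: -1955/43 ≈ -45.465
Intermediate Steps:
A(c, M) = -124 + M
(-136*(4 - 119))/A(-307, -220) = (-136*(4 - 119))/(-124 - 220) = -136*(-115)/(-344) = 15640*(-1/344) = -1955/43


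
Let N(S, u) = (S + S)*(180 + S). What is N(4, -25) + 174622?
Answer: 176094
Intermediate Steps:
N(S, u) = 2*S*(180 + S) (N(S, u) = (2*S)*(180 + S) = 2*S*(180 + S))
N(4, -25) + 174622 = 2*4*(180 + 4) + 174622 = 2*4*184 + 174622 = 1472 + 174622 = 176094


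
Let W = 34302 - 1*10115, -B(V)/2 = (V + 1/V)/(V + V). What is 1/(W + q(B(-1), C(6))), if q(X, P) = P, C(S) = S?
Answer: 1/24193 ≈ 4.1334e-5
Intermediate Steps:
B(V) = -(V + 1/V)/V (B(V) = -2*(V + 1/V)/(V + V) = -2*(V + 1/V)/(2*V) = -2*(V + 1/V)*1/(2*V) = -(V + 1/V)/V)
W = 24187 (W = 34302 - 10115 = 24187)
1/(W + q(B(-1), C(6))) = 1/(24187 + 6) = 1/24193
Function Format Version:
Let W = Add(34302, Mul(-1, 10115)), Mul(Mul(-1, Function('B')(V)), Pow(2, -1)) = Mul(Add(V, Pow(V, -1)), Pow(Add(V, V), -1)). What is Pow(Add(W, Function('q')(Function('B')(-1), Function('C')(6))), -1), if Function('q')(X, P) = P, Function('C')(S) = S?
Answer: Rational(1, 24193) ≈ 4.1334e-5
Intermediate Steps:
Function('B')(V) = Mul(-1, Pow(V, -1), Add(V, Pow(V, -1))) (Function('B')(V) = Mul(-2, Mul(Add(V, Pow(V, -1)), Pow(Add(V, V), -1))) = Mul(-2, Mul(Add(V, Pow(V, -1)), Pow(Mul(2, V), -1))) = Mul(-2, Mul(Add(V, Pow(V, -1)), Mul(Rational(1, 2), Pow(V, -1)))) = Mul(-2, Mul(Rational(1, 2), Pow(V, -1), Add(V, Pow(V, -1)))) = Mul(-1, Pow(V, -1), Add(V, Pow(V, -1))))
W = 24187 (W = Add(34302, -10115) = 24187)
Pow(Add(W, Function('q')(Function('B')(-1), Function('C')(6))), -1) = Pow(Add(24187, 6), -1) = Pow(24193, -1) = Rational(1, 24193)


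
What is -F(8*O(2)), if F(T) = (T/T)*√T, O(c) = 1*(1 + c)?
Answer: -2*√6 ≈ -4.8990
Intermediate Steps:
O(c) = 1 + c
F(T) = √T (F(T) = 1*√T = √T)
-F(8*O(2)) = -√(8*(1 + 2)) = -√(8*3) = -√24 = -2*√6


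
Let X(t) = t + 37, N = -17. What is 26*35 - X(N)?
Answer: 890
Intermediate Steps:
X(t) = 37 + t
26*35 - X(N) = 26*35 - (37 - 17) = 910 - 1*20 = 910 - 20 = 890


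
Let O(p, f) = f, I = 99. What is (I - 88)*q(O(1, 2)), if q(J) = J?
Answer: 22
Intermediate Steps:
(I - 88)*q(O(1, 2)) = (99 - 88)*2 = 11*2 = 22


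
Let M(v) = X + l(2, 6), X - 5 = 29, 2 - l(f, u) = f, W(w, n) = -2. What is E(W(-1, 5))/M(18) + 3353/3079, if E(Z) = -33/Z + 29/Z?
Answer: 60080/52343 ≈ 1.1478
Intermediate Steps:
E(Z) = -4/Z
l(f, u) = 2 - f
X = 34 (X = 5 + 29 = 34)
M(v) = 34 (M(v) = 34 + (2 - 1*2) = 34 + (2 - 2) = 34 + 0 = 34)
E(W(-1, 5))/M(18) + 3353/3079 = -4/(-2)/34 + 3353/3079 = -4*(-½)*(1/34) + 3353*(1/3079) = 2*(1/34) + 3353/3079 = 1/17 + 3353/3079 = 60080/52343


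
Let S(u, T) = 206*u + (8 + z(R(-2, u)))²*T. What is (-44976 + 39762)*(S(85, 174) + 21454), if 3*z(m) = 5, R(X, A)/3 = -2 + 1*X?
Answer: -287934460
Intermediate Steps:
R(X, A) = -6 + 3*X (R(X, A) = 3*(-2 + 1*X) = 3*(-2 + X) = -6 + 3*X)
z(m) = 5/3 (z(m) = (⅓)*5 = 5/3)
S(u, T) = 206*u + 841*T/9 (S(u, T) = 206*u + (8 + 5/3)²*T = 206*u + (29/3)²*T = 206*u + 841*T/9)
(-44976 + 39762)*(S(85, 174) + 21454) = (-44976 + 39762)*((206*85 + (841/9)*174) + 21454) = -5214*((17510 + 48778/3) + 21454) = -5214*(101308/3 + 21454) = -5214*165670/3 = -287934460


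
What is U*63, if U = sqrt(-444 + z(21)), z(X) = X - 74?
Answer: 63*I*sqrt(497) ≈ 1404.5*I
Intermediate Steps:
z(X) = -74 + X
U = I*sqrt(497) (U = sqrt(-444 + (-74 + 21)) = sqrt(-444 - 53) = sqrt(-497) = I*sqrt(497) ≈ 22.293*I)
U*63 = (I*sqrt(497))*63 = 63*I*sqrt(497)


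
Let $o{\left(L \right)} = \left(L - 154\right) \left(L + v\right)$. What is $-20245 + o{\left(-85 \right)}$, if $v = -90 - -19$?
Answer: $17039$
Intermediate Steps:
$v = -71$ ($v = -90 + 19 = -71$)
$o{\left(L \right)} = \left(-154 + L\right) \left(-71 + L\right)$ ($o{\left(L \right)} = \left(L - 154\right) \left(L - 71\right) = \left(L - 154\right) \left(-71 + L\right) = \left(-154 + L\right) \left(-71 + L\right)$)
$-20245 + o{\left(-85 \right)} = -20245 + \left(10934 + \left(-85\right)^{2} - -19125\right) = -20245 + \left(10934 + 7225 + 19125\right) = -20245 + 37284 = 17039$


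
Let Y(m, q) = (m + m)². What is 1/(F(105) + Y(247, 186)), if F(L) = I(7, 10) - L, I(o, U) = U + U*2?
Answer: 1/243961 ≈ 4.0990e-6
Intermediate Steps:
I(o, U) = 3*U (I(o, U) = U + 2*U = 3*U)
Y(m, q) = 4*m² (Y(m, q) = (2*m)² = 4*m²)
F(L) = 30 - L (F(L) = 3*10 - L = 30 - L)
1/(F(105) + Y(247, 186)) = 1/((30 - 1*105) + 4*247²) = 1/((30 - 105) + 4*61009) = 1/(-75 + 244036) = 1/243961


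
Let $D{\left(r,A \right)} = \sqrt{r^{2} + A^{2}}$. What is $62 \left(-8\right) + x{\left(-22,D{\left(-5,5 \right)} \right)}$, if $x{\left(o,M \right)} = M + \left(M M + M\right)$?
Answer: $-446 + 10 \sqrt{2} \approx -431.86$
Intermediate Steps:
$D{\left(r,A \right)} = \sqrt{A^{2} + r^{2}}$
$x{\left(o,M \right)} = M^{2} + 2 M$ ($x{\left(o,M \right)} = M + \left(M^{2} + M\right) = M + \left(M + M^{2}\right) = M^{2} + 2 M$)
$62 \left(-8\right) + x{\left(-22,D{\left(-5,5 \right)} \right)} = 62 \left(-8\right) + \sqrt{5^{2} + \left(-5\right)^{2}} \left(2 + \sqrt{5^{2} + \left(-5\right)^{2}}\right) = -496 + \sqrt{25 + 25} \left(2 + \sqrt{25 + 25}\right) = -496 + \sqrt{50} \left(2 + \sqrt{50}\right) = -496 + 5 \sqrt{2} \left(2 + 5 \sqrt{2}\right)$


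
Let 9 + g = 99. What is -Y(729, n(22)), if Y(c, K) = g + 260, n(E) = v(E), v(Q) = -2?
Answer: -350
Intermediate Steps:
n(E) = -2
g = 90 (g = -9 + 99 = 90)
Y(c, K) = 350 (Y(c, K) = 90 + 260 = 350)
-Y(729, n(22)) = -1*350 = -350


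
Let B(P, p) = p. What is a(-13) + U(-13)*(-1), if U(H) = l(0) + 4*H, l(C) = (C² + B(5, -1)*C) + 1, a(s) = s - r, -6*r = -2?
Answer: 113/3 ≈ 37.667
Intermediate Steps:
r = ⅓ (r = -⅙*(-2) = ⅓ ≈ 0.33333)
a(s) = -⅓ + s (a(s) = s - 1*⅓ = s - ⅓ = -⅓ + s)
l(C) = 1 + C² - C (l(C) = (C² - C) + 1 = 1 + C² - C)
U(H) = 1 + 4*H (U(H) = (1 + 0² - 1*0) + 4*H = (1 + 0 + 0) + 4*H = 1 + 4*H)
a(-13) + U(-13)*(-1) = (-⅓ - 13) + (1 + 4*(-13))*(-1) = -40/3 + (1 - 52)*(-1) = -40/3 - 51*(-1) = -40/3 + 51 = 113/3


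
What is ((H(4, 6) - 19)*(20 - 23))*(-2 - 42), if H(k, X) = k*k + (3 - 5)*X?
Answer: -1980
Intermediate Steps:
H(k, X) = k**2 - 2*X
((H(4, 6) - 19)*(20 - 23))*(-2 - 42) = (((4**2 - 2*6) - 19)*(20 - 23))*(-2 - 42) = (((16 - 12) - 19)*(-3))*(-44) = ((4 - 19)*(-3))*(-44) = -15*(-3)*(-44) = 45*(-44) = -1980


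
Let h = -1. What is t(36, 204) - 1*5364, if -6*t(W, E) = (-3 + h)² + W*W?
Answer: -16748/3 ≈ -5582.7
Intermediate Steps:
t(W, E) = -8/3 - W²/6 (t(W, E) = -((-3 - 1)² + W*W)/6 = -((-4)² + W²)/6 = -(16 + W²)/6 = -8/3 - W²/6)
t(36, 204) - 1*5364 = (-8/3 - ⅙*36²) - 1*5364 = (-8/3 - ⅙*1296) - 5364 = (-8/3 - 216) - 5364 = -656/3 - 5364 = -16748/3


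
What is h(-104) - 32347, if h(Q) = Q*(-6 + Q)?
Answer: -20907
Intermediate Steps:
h(-104) - 32347 = -104*(-6 - 104) - 32347 = -104*(-110) - 32347 = 11440 - 32347 = -20907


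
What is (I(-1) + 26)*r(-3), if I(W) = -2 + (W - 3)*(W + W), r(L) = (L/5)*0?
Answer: 0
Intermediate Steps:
r(L) = 0 (r(L) = (L*(⅕))*0 = (L/5)*0 = 0)
I(W) = -2 + 2*W*(-3 + W) (I(W) = -2 + (-3 + W)*(2*W) = -2 + 2*W*(-3 + W))
(I(-1) + 26)*r(-3) = ((-2 - 6*(-1) + 2*(-1)²) + 26)*0 = ((-2 + 6 + 2*1) + 26)*0 = ((-2 + 6 + 2) + 26)*0 = (6 + 26)*0 = 32*0 = 0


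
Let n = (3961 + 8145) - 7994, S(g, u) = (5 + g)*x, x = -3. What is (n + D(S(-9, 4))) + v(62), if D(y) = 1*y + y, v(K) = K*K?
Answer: 7980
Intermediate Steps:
S(g, u) = -15 - 3*g (S(g, u) = (5 + g)*(-3) = -15 - 3*g)
n = 4112 (n = 12106 - 7994 = 4112)
v(K) = K²
D(y) = 2*y (D(y) = y + y = 2*y)
(n + D(S(-9, 4))) + v(62) = (4112 + 2*(-15 - 3*(-9))) + 62² = (4112 + 2*(-15 + 27)) + 3844 = (4112 + 2*12) + 3844 = (4112 + 24) + 3844 = 4136 + 3844 = 7980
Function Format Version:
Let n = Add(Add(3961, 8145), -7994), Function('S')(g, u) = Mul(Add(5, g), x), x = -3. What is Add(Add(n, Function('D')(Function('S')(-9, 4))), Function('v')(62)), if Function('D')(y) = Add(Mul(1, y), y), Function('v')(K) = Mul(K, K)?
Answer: 7980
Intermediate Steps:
Function('S')(g, u) = Add(-15, Mul(-3, g)) (Function('S')(g, u) = Mul(Add(5, g), -3) = Add(-15, Mul(-3, g)))
n = 4112 (n = Add(12106, -7994) = 4112)
Function('v')(K) = Pow(K, 2)
Function('D')(y) = Mul(2, y) (Function('D')(y) = Add(y, y) = Mul(2, y))
Add(Add(n, Function('D')(Function('S')(-9, 4))), Function('v')(62)) = Add(Add(4112, Mul(2, Add(-15, Mul(-3, -9)))), Pow(62, 2)) = Add(Add(4112, Mul(2, Add(-15, 27))), 3844) = Add(Add(4112, Mul(2, 12)), 3844) = Add(Add(4112, 24), 3844) = Add(4136, 3844) = 7980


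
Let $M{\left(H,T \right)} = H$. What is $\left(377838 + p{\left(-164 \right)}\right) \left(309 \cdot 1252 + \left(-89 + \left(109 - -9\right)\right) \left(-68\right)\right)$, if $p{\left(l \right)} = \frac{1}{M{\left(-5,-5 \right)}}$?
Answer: $\frac{727141289344}{5} \approx 1.4543 \cdot 10^{11}$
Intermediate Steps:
$p{\left(l \right)} = - \frac{1}{5}$ ($p{\left(l \right)} = \frac{1}{-5} = - \frac{1}{5}$)
$\left(377838 + p{\left(-164 \right)}\right) \left(309 \cdot 1252 + \left(-89 + \left(109 - -9\right)\right) \left(-68\right)\right) = \left(377838 - \frac{1}{5}\right) \left(309 \cdot 1252 + \left(-89 + \left(109 - -9\right)\right) \left(-68\right)\right) = \frac{1889189 \left(386868 + \left(-89 + \left(109 + 9\right)\right) \left(-68\right)\right)}{5} = \frac{1889189 \left(386868 + \left(-89 + 118\right) \left(-68\right)\right)}{5} = \frac{1889189 \left(386868 + 29 \left(-68\right)\right)}{5} = \frac{1889189 \left(386868 - 1972\right)}{5} = \frac{1889189}{5} \cdot 384896 = \frac{727141289344}{5}$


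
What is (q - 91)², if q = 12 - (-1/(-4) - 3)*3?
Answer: 80089/16 ≈ 5005.6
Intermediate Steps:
q = 81/4 (q = 12 - (-1*(-¼) - 3)*3 = 12 - (¼ - 3)*3 = 12 - (-11)*3/4 = 12 - 1*(-33/4) = 12 + 33/4 = 81/4 ≈ 20.250)
(q - 91)² = (81/4 - 91)² = (-283/4)² = 80089/16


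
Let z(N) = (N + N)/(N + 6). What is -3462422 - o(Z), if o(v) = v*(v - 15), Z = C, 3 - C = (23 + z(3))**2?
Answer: -306273268/81 ≈ -3.7812e+6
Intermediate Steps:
z(N) = 2*N/(6 + N) (z(N) = (2*N)/(6 + N) = 2*N/(6 + N))
C = -5014/9 (C = 3 - (23 + 2*3/(6 + 3))**2 = 3 - (23 + 2*3/9)**2 = 3 - (23 + 2*3*(1/9))**2 = 3 - (23 + 2/3)**2 = 3 - (71/3)**2 = 3 - 1*5041/9 = 3 - 5041/9 = -5014/9 ≈ -557.11)
Z = -5014/9 ≈ -557.11
o(v) = v*(-15 + v)
-3462422 - o(Z) = -3462422 - (-5014)*(-15 - 5014/9)/9 = -3462422 - (-5014)*(-5149)/(9*9) = -3462422 - 1*25817086/81 = -3462422 - 25817086/81 = -306273268/81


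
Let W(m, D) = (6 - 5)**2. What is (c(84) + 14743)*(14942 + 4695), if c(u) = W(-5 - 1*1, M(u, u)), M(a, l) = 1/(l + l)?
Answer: 289527928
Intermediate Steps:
M(a, l) = 1/(2*l)
W(m, D) = 1 (W(m, D) = 1**2 = 1)
c(u) = 1
(c(84) + 14743)*(14942 + 4695) = (1 + 14743)*(14942 + 4695) = 14744*19637 = 289527928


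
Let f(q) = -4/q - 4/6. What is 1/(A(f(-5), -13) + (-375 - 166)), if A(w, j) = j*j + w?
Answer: -15/5578 ≈ -0.0026891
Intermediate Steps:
f(q) = -⅔ - 4/q (f(q) = -4/q - 4*⅙ = -4/q - ⅔ = -⅔ - 4/q)
A(w, j) = w + j² (A(w, j) = j² + w = w + j²)
1/(A(f(-5), -13) + (-375 - 166)) = 1/(((-⅔ - 4/(-5)) + (-13)²) + (-375 - 166)) = 1/(((-⅔ - 4*(-⅕)) + 169) - 541) = 1/(((-⅔ + ⅘) + 169) - 541) = 1/((2/15 + 169) - 541) = 1/(2537/15 - 541) = 1/(-5578/15) = -15/5578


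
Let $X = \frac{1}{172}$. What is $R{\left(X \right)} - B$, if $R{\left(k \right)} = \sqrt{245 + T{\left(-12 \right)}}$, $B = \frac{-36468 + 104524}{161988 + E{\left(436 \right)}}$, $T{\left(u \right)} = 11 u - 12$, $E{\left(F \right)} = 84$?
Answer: $- \frac{8507}{20259} + \sqrt{101} \approx 9.63$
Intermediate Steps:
$T{\left(u \right)} = -12 + 11 u$
$X = \frac{1}{172} \approx 0.005814$
$B = \frac{8507}{20259}$ ($B = \frac{-36468 + 104524}{161988 + 84} = \frac{68056}{162072} = 68056 \cdot \frac{1}{162072} = \frac{8507}{20259} \approx 0.41991$)
$R{\left(k \right)} = \sqrt{101}$ ($R{\left(k \right)} = \sqrt{245 + \left(-12 + 11 \left(-12\right)\right)} = \sqrt{245 - 144} = \sqrt{101}$)
$R{\left(X \right)} - B = \sqrt{101} - \frac{8507}{20259} = - \frac{8507}{20259} + \sqrt{101}$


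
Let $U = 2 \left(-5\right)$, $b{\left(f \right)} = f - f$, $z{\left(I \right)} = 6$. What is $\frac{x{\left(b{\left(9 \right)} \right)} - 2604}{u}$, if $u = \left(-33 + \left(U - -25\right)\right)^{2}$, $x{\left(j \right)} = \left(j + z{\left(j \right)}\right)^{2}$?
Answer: $- \frac{214}{27} \approx -7.9259$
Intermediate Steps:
$b{\left(f \right)} = 0$
$x{\left(j \right)} = \left(6 + j\right)^{2}$ ($x{\left(j \right)} = \left(j + 6\right)^{2} = \left(6 + j\right)^{2}$)
$U = -10$
$u = 324$ ($u = \left(-33 - -15\right)^{2} = \left(-33 + \left(-10 + 25\right)\right)^{2} = \left(-33 + 15\right)^{2} = \left(-18\right)^{2} = 324$)
$\frac{x{\left(b{\left(9 \right)} \right)} - 2604}{u} = \frac{\left(6 + 0\right)^{2} - 2604}{324} = \left(6^{2} - 2604\right) \frac{1}{324} = \left(36 - 2604\right) \frac{1}{324} = \left(-2568\right) \frac{1}{324} = - \frac{214}{27}$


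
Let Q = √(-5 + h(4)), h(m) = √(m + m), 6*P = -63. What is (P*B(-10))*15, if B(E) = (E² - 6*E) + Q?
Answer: -25200 - 315*I*√(5 - 2*√2)/2 ≈ -25200.0 - 232.1*I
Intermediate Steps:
P = -21/2 (P = (⅙)*(-63) = -21/2 ≈ -10.500)
h(m) = √2*√m (h(m) = √(2*m) = √2*√m)
Q = √(-5 + 2*√2) (Q = √(-5 + √2*√4) = √(-5 + √2*2) = √(-5 + 2*√2) ≈ 1.4736*I)
B(E) = E² + √(-5 + 2*√2) - 6*E (B(E) = (E² - 6*E) + √(-5 + 2*√2) = E² + √(-5 + 2*√2) - 6*E)
(P*B(-10))*15 = -21*((-10)² + √(-5 + 2*√2) - 6*(-10))/2*15 = -21*(100 + √(-5 + 2*√2) + 60)/2*15 = -21*(160 + √(-5 + 2*√2))/2*15 = (-1680 - 21*√(-5 + 2*√2)/2)*15 = -25200 - 315*√(-5 + 2*√2)/2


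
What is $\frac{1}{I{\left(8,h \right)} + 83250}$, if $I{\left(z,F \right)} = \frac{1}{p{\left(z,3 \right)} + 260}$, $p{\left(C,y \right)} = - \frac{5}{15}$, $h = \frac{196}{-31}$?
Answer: $\frac{779}{64851753} \approx 1.2012 \cdot 10^{-5}$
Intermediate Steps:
$h = - \frac{196}{31}$ ($h = 196 \left(- \frac{1}{31}\right) = - \frac{196}{31} \approx -6.3226$)
$p{\left(C,y \right)} = - \frac{1}{3}$ ($p{\left(C,y \right)} = \left(-5\right) \frac{1}{15} = - \frac{1}{3}$)
$I{\left(z,F \right)} = \frac{3}{779}$ ($I{\left(z,F \right)} = \frac{1}{- \frac{1}{3} + 260} = \frac{1}{\frac{779}{3}} = \frac{3}{779}$)
$\frac{1}{I{\left(8,h \right)} + 83250} = \frac{1}{\frac{3}{779} + 83250} = \frac{1}{\frac{64851753}{779}} = \frac{779}{64851753}$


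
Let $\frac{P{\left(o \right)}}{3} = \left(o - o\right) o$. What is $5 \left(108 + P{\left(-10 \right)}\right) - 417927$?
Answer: $-417387$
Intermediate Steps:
$P{\left(o \right)} = 0$ ($P{\left(o \right)} = 3 \left(o - o\right) o = 3 \cdot 0 o = 3 \cdot 0 = 0$)
$5 \left(108 + P{\left(-10 \right)}\right) - 417927 = 5 \left(108 + 0\right) - 417927 = 5 \cdot 108 - 417927 = 540 - 417927 = -417387$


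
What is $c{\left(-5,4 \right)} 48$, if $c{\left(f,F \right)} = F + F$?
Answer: $384$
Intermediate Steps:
$c{\left(f,F \right)} = 2 F$
$c{\left(-5,4 \right)} 48 = 2 \cdot 4 \cdot 48 = 8 \cdot 48 = 384$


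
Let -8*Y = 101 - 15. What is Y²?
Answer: 1849/16 ≈ 115.56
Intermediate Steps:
Y = -43/4 (Y = -(101 - 15)/8 = -⅛*86 = -43/4 ≈ -10.750)
Y² = (-43/4)² = 1849/16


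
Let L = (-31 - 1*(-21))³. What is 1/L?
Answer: -1/1000 ≈ -0.0010000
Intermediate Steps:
L = -1000 (L = (-31 + 21)³ = (-10)³ = -1000)
1/L = 1/(-1000) = -1/1000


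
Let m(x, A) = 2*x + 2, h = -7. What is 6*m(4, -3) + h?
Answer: 53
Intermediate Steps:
m(x, A) = 2 + 2*x
6*m(4, -3) + h = 6*(2 + 2*4) - 7 = 6*(2 + 8) - 7 = 6*10 - 7 = 60 - 7 = 53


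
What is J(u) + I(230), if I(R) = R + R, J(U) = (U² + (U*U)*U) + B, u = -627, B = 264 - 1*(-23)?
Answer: -246098007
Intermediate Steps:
B = 287 (B = 264 + 23 = 287)
J(U) = 287 + U² + U³ (J(U) = (U² + (U*U)*U) + 287 = (U² + U²*U) + 287 = (U² + U³) + 287 = 287 + U² + U³)
I(R) = 2*R
J(u) + I(230) = (287 + (-627)² + (-627)³) + 2*230 = (287 + 393129 - 246491883) + 460 = -246098467 + 460 = -246098007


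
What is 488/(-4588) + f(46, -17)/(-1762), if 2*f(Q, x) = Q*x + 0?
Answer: 233513/2021014 ≈ 0.11554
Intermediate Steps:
f(Q, x) = Q*x/2 (f(Q, x) = (Q*x + 0)/2 = (Q*x)/2 = Q*x/2)
488/(-4588) + f(46, -17)/(-1762) = 488/(-4588) + ((½)*46*(-17))/(-1762) = 488*(-1/4588) - 391*(-1/1762) = -122/1147 + 391/1762 = 233513/2021014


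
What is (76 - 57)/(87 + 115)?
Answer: 19/202 ≈ 0.094059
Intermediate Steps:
(76 - 57)/(87 + 115) = 19/202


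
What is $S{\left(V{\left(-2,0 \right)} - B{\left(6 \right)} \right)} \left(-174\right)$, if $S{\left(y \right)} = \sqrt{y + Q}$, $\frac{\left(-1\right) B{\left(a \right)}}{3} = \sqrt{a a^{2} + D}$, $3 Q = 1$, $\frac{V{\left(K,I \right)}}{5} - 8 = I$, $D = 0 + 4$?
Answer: $- 58 \sqrt{363 + 54 \sqrt{55}} \approx -1602.6$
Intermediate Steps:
$D = 4$
$V{\left(K,I \right)} = 40 + 5 I$
$Q = \frac{1}{3}$ ($Q = \frac{1}{3} \cdot 1 = \frac{1}{3} \approx 0.33333$)
$B{\left(a \right)} = - 3 \sqrt{4 + a^{3}}$ ($B{\left(a \right)} = - 3 \sqrt{a a^{2} + 4} = - 3 \sqrt{a^{3} + 4} = - 3 \sqrt{4 + a^{3}}$)
$S{\left(y \right)} = \sqrt{\frac{1}{3} + y}$ ($S{\left(y \right)} = \sqrt{y + \frac{1}{3}} = \sqrt{\frac{1}{3} + y}$)
$S{\left(V{\left(-2,0 \right)} - B{\left(6 \right)} \right)} \left(-174\right) = \frac{\sqrt{3 + 9 \left(\left(40 + 5 \cdot 0\right) - - 3 \sqrt{4 + 6^{3}}\right)}}{3} \left(-174\right) = \frac{\sqrt{3 + 9 \left(\left(40 + 0\right) - - 3 \sqrt{4 + 216}\right)}}{3} \left(-174\right) = \frac{\sqrt{3 + 9 \left(40 - - 3 \sqrt{220}\right)}}{3} \left(-174\right) = \frac{\sqrt{3 + 9 \left(40 - - 3 \cdot 2 \sqrt{55}\right)}}{3} \left(-174\right) = \frac{\sqrt{3 + 9 \left(40 - - 6 \sqrt{55}\right)}}{3} \left(-174\right) = \frac{\sqrt{3 + 9 \left(40 + 6 \sqrt{55}\right)}}{3} \left(-174\right) = \frac{\sqrt{3 + \left(360 + 54 \sqrt{55}\right)}}{3} \left(-174\right) = \frac{\sqrt{363 + 54 \sqrt{55}}}{3} \left(-174\right) = - 58 \sqrt{363 + 54 \sqrt{55}}$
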